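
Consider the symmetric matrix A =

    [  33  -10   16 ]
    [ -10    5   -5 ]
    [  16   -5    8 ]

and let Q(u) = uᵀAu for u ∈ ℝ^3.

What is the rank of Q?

Symmetric row and column elimination reduces A to a congruent diagonal form with pivots 33, 65/33, 3/13.
Counting signs: 3 positive.
The rank is the number of nonzero pivots: 3.

3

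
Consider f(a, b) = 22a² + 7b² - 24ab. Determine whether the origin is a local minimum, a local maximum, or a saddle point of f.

local minimum

The Hessian at the origin is H = [[44, -24], [-24, 14]].
det H = 44·14 − (-24)² = 40 > 0 and H[1,1] = 44 > 0, so H is positive definite.
Therefore the origin is a local minimum.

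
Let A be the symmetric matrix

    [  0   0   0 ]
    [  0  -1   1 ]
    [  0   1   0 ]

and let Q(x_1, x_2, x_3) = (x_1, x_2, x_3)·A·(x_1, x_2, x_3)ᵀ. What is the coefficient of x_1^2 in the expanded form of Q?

0

The coefficient of x_1^2 is the diagonal entry A[1,1] = 0.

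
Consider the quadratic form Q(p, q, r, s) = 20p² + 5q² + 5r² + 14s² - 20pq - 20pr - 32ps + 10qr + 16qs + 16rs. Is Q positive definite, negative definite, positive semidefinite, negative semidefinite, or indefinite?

The symmetric matrix is A = [[20, -10, -10, -16], [-10, 5, 5, 8], [-10, 5, 5, 8], [-16, 8, 8, 14]].
Congruent diagonalization of A (simultaneous row and column reduction) yields pivots 20, 0, 0, 6/5.
Counting signs: 2 positive, 2 zero.
Hence Q is positive semidefinite.

positive semidefinite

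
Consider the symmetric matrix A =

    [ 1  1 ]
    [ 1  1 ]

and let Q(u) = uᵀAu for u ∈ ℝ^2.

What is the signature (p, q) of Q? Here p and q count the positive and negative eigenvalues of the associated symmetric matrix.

Row-reducing A symmetrically gives the diagonal entries 1, 0.
That gives 1 positive, 1 zero pivots.

(1, 0)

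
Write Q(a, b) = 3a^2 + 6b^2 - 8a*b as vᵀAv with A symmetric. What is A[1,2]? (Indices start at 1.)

-4

The coefficient of a·b in Q is -8. For a symmetric A this equals A[1,2] + A[2,1] = 2·A[1,2].
So A[1,2] = -8/2 = -4.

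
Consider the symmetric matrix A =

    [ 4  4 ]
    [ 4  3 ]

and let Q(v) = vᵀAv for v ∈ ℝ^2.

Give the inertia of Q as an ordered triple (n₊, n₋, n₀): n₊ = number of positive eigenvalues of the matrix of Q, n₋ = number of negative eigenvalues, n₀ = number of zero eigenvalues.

(1, 1, 0)

Row-reducing A symmetrically gives the diagonal entries 4, -1.
So there are 1 positive, 1 negative pivots.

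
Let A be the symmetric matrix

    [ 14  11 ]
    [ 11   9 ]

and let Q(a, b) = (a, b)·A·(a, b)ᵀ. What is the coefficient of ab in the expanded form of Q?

The coefficient of ab is A[1,2] + A[2,1] = 2·11 = 22.

22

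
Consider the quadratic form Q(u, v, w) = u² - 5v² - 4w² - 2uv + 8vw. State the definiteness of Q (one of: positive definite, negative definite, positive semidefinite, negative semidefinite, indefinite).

The symmetric matrix is A = [[1, -1, 0], [-1, -5, 4], [0, 4, -4]].
Row-reducing A symmetrically gives the diagonal entries 1, -6, -4/3.
That gives 1 positive, 2 negative pivots.
Hence Q is indefinite.

indefinite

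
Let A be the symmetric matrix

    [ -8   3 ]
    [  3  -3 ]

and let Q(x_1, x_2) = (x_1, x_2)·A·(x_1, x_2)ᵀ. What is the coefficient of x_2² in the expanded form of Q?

The coefficient of x_2² is the diagonal entry A[2,2] = -3.

-3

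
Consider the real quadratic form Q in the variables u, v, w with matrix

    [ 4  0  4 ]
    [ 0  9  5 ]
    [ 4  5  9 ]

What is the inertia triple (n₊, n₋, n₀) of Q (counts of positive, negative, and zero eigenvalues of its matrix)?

(3, 0, 0)

Applying the same elementary operations to the rows and columns of A produces a congruent diagonal matrix with entries 4, 9, 20/9.
That gives 3 positive pivots.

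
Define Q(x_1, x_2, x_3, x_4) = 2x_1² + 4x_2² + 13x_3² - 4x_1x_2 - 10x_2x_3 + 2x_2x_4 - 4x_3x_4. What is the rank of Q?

4

Write A = [[2, -2, 0, 0], [-2, 4, -5, 1], [0, -5, 13, -2], [0, 1, -2, 0]].
Applying the same elementary operations to the rows and columns of A produces a congruent diagonal matrix with entries 2, 2, 1/2, -1.
Counting signs: 3 positive, 1 negative.
The rank is the number of nonzero pivots: 4.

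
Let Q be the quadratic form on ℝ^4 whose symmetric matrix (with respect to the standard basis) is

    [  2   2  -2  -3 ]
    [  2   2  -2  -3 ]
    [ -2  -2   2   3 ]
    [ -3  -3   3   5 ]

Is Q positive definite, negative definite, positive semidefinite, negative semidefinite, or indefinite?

positive semidefinite

Symmetric row and column elimination reduces A to a congruent diagonal form with pivots 2, 0, 0, 1/2.
So there are 2 positive, 2 zero pivots.
Hence Q is positive semidefinite.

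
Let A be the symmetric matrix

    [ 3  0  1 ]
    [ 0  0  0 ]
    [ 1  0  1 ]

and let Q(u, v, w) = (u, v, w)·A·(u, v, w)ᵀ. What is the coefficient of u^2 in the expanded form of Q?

3

The coefficient of u^2 is the diagonal entry A[1,1] = 3.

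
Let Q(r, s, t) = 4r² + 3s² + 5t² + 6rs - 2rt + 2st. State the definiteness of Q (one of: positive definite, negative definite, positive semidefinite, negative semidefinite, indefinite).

positive definite

The symmetric matrix of Q is A = [[4, 3, -1], [3, 3, 1], [-1, 1, 5]].
Leading principal minors: Δ_1 = 4, Δ_2 = 3, Δ_3 = 2.
All leading principal minors are positive, so by Sylvester's criterion Q is positive definite.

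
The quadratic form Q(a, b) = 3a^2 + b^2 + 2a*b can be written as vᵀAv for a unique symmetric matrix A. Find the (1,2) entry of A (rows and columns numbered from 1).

1

The coefficient of a·b in Q is 2. For a symmetric A this equals A[1,2] + A[2,1] = 2·A[1,2].
So A[1,2] = 2/2 = 1.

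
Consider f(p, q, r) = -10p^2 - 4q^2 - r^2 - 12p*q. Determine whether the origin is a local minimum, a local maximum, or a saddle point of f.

The Hessian at the origin is H = [[-20, -12, 0], [-12, -8, 0], [0, 0, -2]].
Applying the same elementary operations to the rows and columns of H produces a congruent diagonal matrix with entries -20, -4/5, -2.
So there are 3 negative pivots.
H is negative definite, so the origin is a strict local maximum.

local maximum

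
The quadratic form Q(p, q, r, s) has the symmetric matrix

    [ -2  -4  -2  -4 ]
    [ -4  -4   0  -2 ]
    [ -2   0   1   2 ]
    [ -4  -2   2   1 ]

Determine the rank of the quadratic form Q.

Symmetric row and column elimination reduces A to a congruent diagonal form with pivots -2, 4, -1, 0.
That gives 1 positive, 2 negative, 1 zero pivots.
The rank is the number of nonzero pivots: 3.

3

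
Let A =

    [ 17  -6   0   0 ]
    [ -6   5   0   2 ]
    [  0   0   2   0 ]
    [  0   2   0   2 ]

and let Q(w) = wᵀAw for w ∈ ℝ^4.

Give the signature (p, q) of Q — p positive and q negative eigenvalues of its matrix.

Congruent diagonalization of A (simultaneous row and column reduction) yields pivots 17, 49/17, 2, 30/49.
Counting signs: 4 positive.

(4, 0)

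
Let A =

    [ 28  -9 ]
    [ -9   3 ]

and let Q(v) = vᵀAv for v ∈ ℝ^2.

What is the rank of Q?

2

An LDLᵀ factorisation of A has diagonal entries 28, 3/28.
So there are 2 positive pivots.
The rank is the number of nonzero pivots: 2.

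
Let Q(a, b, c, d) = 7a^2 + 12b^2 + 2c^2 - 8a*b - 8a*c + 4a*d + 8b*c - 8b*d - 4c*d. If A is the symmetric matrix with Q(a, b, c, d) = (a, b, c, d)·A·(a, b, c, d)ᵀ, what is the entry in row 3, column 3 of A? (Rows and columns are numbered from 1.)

2

The coefficient of c^2 in Q is 2, and that is exactly A[3,3].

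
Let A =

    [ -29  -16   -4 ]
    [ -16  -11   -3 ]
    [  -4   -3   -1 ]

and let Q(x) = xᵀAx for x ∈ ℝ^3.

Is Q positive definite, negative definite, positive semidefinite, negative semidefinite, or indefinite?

An LDLᵀ factorisation of A has diagonal entries -29, -63/29, -10/63.
Counting signs: 3 negative.
Hence Q is negative definite.

negative definite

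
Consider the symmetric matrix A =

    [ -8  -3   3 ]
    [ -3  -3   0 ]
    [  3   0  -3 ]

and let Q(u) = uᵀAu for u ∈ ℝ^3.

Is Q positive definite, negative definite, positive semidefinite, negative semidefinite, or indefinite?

Leading principal minors: Δ_1 = -8, Δ_2 = 15, Δ_3 = -18.
The signs alternate starting with Δ_1 < 0, so by Sylvester's criterion Q is negative definite.

negative definite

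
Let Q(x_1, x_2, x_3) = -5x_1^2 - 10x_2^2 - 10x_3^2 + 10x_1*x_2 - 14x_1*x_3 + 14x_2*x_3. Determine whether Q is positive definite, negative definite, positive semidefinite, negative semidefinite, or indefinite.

negative definite

The associated matrix is A = [[-5, 5, -7], [5, -10, 7], [-7, 7, -10]].
Congruent diagonalization of A (simultaneous row and column reduction) yields pivots -5, -5, -1/5.
That gives 3 negative pivots.
Hence Q is negative definite.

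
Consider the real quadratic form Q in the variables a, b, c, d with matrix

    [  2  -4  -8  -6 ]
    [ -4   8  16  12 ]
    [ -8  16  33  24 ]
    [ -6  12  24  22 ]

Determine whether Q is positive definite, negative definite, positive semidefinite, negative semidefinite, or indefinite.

positive semidefinite

Applying the same elementary operations to the rows and columns of A produces a congruent diagonal matrix with entries 2, 0, 1, 4.
Counting signs: 3 positive, 1 zero.
Hence Q is positive semidefinite.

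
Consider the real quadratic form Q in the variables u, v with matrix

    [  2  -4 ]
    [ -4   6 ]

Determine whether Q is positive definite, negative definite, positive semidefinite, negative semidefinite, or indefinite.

Row-reducing A symmetrically gives the diagonal entries 2, -2.
So there are 1 positive, 1 negative pivots.
Hence Q is indefinite.

indefinite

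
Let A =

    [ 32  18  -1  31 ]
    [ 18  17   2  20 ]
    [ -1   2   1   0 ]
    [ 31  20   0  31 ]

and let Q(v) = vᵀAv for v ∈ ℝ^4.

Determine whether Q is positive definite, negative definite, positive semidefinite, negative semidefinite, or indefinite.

Symmetric row and column elimination reduces A to a congruent diagonal form with pivots 32, 55/8, 3/220, 0.
So there are 3 positive, 1 zero pivots.
Hence Q is positive semidefinite.

positive semidefinite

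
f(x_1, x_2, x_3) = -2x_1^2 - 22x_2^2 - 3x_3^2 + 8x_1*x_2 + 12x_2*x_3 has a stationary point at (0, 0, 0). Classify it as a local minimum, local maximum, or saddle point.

local maximum

The Hessian at the origin is H = [[-4, 8, 0], [8, -44, 12], [0, 12, -6]].
Applying the same elementary operations to the rows and columns of H produces a congruent diagonal matrix with entries -4, -28, -6/7.
So there are 3 negative pivots.
H is negative definite, so the origin is a strict local maximum.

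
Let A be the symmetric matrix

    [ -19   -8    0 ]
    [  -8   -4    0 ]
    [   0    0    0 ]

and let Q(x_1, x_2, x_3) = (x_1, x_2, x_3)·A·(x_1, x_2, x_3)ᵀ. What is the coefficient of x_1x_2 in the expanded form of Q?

The coefficient of x_1x_2 is A[1,2] + A[2,1] = 2·(-8) = -16.

-16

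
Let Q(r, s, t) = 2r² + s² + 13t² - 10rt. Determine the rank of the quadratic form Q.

3

Write A = [[2, 0, -5], [0, 1, 0], [-5, 0, 13]].
An LDLᵀ factorisation of A has diagonal entries 2, 1, 1/2.
Counting signs: 3 positive.
The rank is the number of nonzero pivots: 3.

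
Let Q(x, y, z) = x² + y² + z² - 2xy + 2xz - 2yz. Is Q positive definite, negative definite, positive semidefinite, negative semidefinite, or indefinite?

positive semidefinite

The symmetric matrix is A = [[1, -1, 1], [-1, 1, -1], [1, -1, 1]].
Congruent diagonalization of A (simultaneous row and column reduction) yields pivots 1, 0, 0.
So there are 1 positive, 2 zero pivots.
Hence Q is positive semidefinite.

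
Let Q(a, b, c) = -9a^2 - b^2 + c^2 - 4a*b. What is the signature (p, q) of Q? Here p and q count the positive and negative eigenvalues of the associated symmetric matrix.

The symmetric matrix is A = [[-9, -2, 0], [-2, -1, 0], [0, 0, 1]].
Row-reducing A symmetrically gives the diagonal entries -9, -5/9, 1.
Counting signs: 1 positive, 2 negative.

(1, 2)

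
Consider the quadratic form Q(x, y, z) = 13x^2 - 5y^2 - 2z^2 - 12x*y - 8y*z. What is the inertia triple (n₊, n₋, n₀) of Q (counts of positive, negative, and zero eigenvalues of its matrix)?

Write A = [[13, -6, 0], [-6, -5, -4], [0, -4, -2]].
Row-reducing A symmetrically gives the diagonal entries 13, -101/13, 6/101.
That gives 2 positive, 1 negative pivots.

(2, 1, 0)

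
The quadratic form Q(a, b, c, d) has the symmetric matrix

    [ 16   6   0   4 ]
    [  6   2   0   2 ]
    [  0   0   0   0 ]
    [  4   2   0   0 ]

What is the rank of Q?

2

Row-reducing A symmetrically gives the diagonal entries 16, -1/4, 0, 0.
That gives 1 positive, 1 negative, 2 zero pivots.
The rank is the number of nonzero pivots: 2.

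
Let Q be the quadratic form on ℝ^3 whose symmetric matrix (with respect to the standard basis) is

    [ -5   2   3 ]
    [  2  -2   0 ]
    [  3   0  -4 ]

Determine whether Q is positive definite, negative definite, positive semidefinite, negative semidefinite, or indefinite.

negative definite

Row-reducing A symmetrically gives the diagonal entries -5, -6/5, -1.
Counting signs: 3 negative.
Hence Q is negative definite.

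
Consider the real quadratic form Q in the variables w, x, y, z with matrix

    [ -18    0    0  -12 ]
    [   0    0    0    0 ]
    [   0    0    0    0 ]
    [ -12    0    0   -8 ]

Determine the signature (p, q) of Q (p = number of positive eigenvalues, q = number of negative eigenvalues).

Applying the same elementary operations to the rows and columns of A produces a congruent diagonal matrix with entries -18, 0, 0, 0.
That gives 1 negative, 3 zero pivots.

(0, 1)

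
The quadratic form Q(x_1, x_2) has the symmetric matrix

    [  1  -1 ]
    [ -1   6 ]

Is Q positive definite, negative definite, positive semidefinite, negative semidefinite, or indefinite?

For the 2×2 matrix [[1, -1], [-1, 6]]: det = 1·6 − (-1)² = 5, trace = 7.
det > 0 so both eigenvalues share the sign of the trace; trace = 7 > 0 ⇒ both positive.

positive definite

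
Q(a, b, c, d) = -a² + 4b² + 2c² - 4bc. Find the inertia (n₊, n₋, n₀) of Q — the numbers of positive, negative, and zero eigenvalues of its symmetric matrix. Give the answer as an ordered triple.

Write A = [[-1, 0, 0, 0], [0, 4, -2, 0], [0, -2, 2, 0], [0, 0, 0, 0]].
Symmetric row and column elimination reduces A to a congruent diagonal form with pivots -1, 4, 1, 0.
That gives 2 positive, 1 negative, 1 zero pivots.

(2, 1, 1)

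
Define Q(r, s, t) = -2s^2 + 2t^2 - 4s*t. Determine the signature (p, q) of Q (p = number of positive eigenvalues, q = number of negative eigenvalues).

Write A = [[0, 0, 0], [0, -2, -2], [0, -2, 2]].
Applying the same elementary operations to the rows and columns of A produces a congruent diagonal matrix with entries 0, -2, 4.
So there are 1 positive, 1 negative, 1 zero pivots.

(1, 1)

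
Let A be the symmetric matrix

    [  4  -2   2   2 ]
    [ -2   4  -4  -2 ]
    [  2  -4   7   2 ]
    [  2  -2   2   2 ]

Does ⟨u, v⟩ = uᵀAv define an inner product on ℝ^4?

yes

Leading principal minors: Δ_1 = 4, Δ_2 = 12, Δ_3 = 36, Δ_4 = 24.
All leading principal minors are positive, so by Sylvester's criterion Q is positive definite.
⟨·,·⟩ is an inner product exactly when A is positive definite.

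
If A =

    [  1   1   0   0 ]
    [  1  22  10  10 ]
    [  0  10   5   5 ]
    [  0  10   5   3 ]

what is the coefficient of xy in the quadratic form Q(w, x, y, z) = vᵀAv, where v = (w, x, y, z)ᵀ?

The coefficient of xy is A[2,3] + A[3,2] = 2·10 = 20.

20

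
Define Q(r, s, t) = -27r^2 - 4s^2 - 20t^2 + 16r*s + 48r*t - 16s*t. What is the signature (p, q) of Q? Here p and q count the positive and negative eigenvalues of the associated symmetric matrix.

(1, 2)

The symmetric matrix is A = [[-27, 8, 24], [8, -4, -8], [24, -8, -20]].
Symmetric row and column elimination reduces A to a congruent diagonal form with pivots -27, -44/27, 20/11.
So there are 1 positive, 2 negative pivots.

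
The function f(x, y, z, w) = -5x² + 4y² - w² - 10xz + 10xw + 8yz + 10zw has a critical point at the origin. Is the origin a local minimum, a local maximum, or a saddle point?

The Hessian at the origin is H = [[-10, 0, -10, 10], [0, 8, 8, 0], [-10, 8, 0, 10], [10, 0, 10, -2]].
Congruent diagonalization of H (simultaneous row and column reduction) yields pivots -10, 8, 2, 8.
That gives 3 positive, 1 negative pivots.
H is indefinite, so the origin is a saddle point.

saddle point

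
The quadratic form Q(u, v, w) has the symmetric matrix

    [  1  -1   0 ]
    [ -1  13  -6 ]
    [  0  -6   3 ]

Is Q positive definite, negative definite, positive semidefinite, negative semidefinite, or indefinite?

Row-reducing A symmetrically gives the diagonal entries 1, 12, 0.
That gives 2 positive, 1 zero pivots.
Hence Q is positive semidefinite.

positive semidefinite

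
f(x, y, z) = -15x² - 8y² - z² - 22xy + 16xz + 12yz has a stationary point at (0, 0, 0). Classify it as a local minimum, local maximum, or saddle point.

The Hessian at the origin is H = [[-30, -22, 16], [-22, -16, 12], [16, 12, -2]].
Congruent diagonalization of H (simultaneous row and column reduction) yields pivots -30, 2/15, 6.
That gives 2 positive, 1 negative pivots.
H is indefinite, so the origin is a saddle point.

saddle point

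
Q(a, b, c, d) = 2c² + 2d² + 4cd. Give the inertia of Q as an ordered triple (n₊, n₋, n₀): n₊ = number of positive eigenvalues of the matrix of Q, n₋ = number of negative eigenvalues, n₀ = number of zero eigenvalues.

The symmetric matrix is A = [[0, 0, 0, 0], [0, 0, 0, 0], [0, 0, 2, 2], [0, 0, 2, 2]].
Symmetric row and column elimination reduces A to a congruent diagonal form with pivots 0, 0, 2, 0.
So there are 1 positive, 3 zero pivots.

(1, 0, 3)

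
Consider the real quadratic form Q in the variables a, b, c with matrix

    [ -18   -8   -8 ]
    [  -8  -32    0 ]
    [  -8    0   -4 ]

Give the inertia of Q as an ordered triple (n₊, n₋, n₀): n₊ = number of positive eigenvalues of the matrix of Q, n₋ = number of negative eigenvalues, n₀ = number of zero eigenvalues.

Row-reducing A symmetrically gives the diagonal entries -18, -256/9, 0.
So there are 2 negative, 1 zero pivots.

(0, 2, 1)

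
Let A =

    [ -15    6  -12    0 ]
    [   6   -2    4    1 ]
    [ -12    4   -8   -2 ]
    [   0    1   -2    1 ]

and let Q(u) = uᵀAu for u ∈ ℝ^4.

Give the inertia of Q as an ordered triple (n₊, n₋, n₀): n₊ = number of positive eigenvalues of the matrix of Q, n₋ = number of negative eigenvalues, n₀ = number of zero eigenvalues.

(1, 2, 1)

Congruent diagonalization of A (simultaneous row and column reduction) yields pivots -15, 2/5, 0, -3/2.
Counting signs: 1 positive, 2 negative, 1 zero.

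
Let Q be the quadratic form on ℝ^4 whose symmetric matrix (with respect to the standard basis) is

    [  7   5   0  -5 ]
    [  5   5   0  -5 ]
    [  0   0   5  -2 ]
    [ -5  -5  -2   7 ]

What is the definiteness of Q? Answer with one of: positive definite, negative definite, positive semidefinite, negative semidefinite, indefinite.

positive definite

Leading principal minors: Δ_1 = 7, Δ_2 = 10, Δ_3 = 50, Δ_4 = 60.
All leading principal minors are positive, so by Sylvester's criterion Q is positive definite.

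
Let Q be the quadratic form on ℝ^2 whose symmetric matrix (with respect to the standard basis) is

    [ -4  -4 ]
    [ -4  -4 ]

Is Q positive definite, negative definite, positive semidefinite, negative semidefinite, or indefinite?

Congruent diagonalization of A (simultaneous row and column reduction) yields pivots -4, 0.
That gives 1 negative, 1 zero pivots.
Hence Q is negative semidefinite.

negative semidefinite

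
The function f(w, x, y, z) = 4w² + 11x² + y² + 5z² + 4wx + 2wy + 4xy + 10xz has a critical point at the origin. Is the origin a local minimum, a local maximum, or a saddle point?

local minimum

The Hessian at the origin is H = [[8, 4, 2, 0], [4, 22, 4, 10], [2, 4, 2, 0], [0, 10, 0, 10]].
Congruent diagonalization of H (simultaneous row and column reduction) yields pivots 8, 20, 21/20, 20/7.
So there are 4 positive pivots.
H is positive definite, so the origin is a strict local minimum.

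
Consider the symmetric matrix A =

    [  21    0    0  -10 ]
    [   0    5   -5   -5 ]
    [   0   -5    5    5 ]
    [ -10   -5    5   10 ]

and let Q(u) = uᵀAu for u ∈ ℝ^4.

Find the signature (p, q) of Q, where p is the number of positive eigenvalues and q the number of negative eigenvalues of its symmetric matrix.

Applying the same elementary operations to the rows and columns of A produces a congruent diagonal matrix with entries 21, 5, 0, 5/21.
Counting signs: 3 positive, 1 zero.

(3, 0)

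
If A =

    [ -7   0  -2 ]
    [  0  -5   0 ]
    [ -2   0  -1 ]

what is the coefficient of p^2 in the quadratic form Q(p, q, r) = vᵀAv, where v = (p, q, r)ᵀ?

-7

The coefficient of p^2 is the diagonal entry A[1,1] = -7.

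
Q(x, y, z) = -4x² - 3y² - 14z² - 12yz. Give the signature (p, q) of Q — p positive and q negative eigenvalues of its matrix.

The symmetric matrix is A = [[-4, 0, 0], [0, -3, -6], [0, -6, -14]].
Row-reducing A symmetrically gives the diagonal entries -4, -3, -2.
So there are 3 negative pivots.

(0, 3)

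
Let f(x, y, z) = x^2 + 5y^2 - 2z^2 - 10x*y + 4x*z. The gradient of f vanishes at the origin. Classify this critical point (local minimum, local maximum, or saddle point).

The Hessian at the origin is H = [[2, -10, 4], [-10, 10, 0], [4, 0, -4]].
Row-reducing H symmetrically gives the diagonal entries 2, -40, -2.
That gives 1 positive, 2 negative pivots.
H is indefinite, so the origin is a saddle point.

saddle point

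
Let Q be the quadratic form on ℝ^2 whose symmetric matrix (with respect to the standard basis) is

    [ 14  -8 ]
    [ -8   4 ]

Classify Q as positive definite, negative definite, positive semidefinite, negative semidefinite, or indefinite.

indefinite

Congruent diagonalization of A (simultaneous row and column reduction) yields pivots 14, -4/7.
That gives 1 positive, 1 negative pivots.
Hence Q is indefinite.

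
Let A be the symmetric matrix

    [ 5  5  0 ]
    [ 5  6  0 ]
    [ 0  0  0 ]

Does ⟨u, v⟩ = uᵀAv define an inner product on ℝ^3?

Congruent diagonalization of A (simultaneous row and column reduction) yields pivots 5, 1, 0.
That gives 2 positive, 1 zero pivots.
Hence Q is positive semidefinite.
⟨·,·⟩ is an inner product exactly when A is positive definite.

no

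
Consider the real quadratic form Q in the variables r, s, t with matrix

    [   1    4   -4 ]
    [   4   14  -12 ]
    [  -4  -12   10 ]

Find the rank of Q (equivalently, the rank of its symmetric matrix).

3

Row-reducing A symmetrically gives the diagonal entries 1, -2, 2.
So there are 2 positive, 1 negative pivots.
The rank is the number of nonzero pivots: 3.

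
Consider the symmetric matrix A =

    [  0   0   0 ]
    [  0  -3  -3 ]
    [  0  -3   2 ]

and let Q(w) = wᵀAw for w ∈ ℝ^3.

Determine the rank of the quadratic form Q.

2

Applying the same elementary operations to the rows and columns of A produces a congruent diagonal matrix with entries 0, -3, 5.
Counting signs: 1 positive, 1 negative, 1 zero.
The rank is the number of nonzero pivots: 2.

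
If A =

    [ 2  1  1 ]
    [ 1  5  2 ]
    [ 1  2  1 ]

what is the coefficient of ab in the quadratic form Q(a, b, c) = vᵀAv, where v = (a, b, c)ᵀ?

2

The coefficient of ab is A[1,2] + A[2,1] = 2·1 = 2.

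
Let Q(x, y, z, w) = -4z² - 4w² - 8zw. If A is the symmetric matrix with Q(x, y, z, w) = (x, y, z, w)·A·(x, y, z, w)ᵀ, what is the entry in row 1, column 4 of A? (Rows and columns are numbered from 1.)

The coefficient of x·w in Q is 0. For a symmetric A this equals A[1,4] + A[4,1] = 2·A[1,4].
So A[1,4] = 0/2 = 0.

0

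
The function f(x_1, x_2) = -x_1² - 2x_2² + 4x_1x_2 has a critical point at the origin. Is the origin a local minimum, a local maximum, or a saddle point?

The Hessian at the origin is H = [[-2, 4], [4, -4]].
det H = -2·-4 − (4)² = -8 < 0, so H is indefinite.
Therefore the origin is a saddle point.

saddle point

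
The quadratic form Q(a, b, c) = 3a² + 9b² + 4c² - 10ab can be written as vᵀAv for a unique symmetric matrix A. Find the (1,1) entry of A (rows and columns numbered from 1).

The coefficient of a² in Q is 3, and that is exactly A[1,1].

3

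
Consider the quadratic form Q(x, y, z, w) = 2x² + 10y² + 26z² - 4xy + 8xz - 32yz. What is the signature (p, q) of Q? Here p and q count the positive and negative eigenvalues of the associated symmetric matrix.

(2, 0)

The symmetric matrix is A = [[2, -2, 4, 0], [-2, 10, -16, 0], [4, -16, 26, 0], [0, 0, 0, 0]].
Applying the same elementary operations to the rows and columns of A produces a congruent diagonal matrix with entries 2, 8, 0, 0.
So there are 2 positive, 2 zero pivots.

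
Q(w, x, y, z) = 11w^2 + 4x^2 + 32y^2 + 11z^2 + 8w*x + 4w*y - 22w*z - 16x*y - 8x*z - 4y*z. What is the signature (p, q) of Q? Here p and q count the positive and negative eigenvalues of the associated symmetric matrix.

(3, 0)

The associated matrix is A = [[11, 4, 2, -11], [4, 4, -8, -4], [2, -8, 32, -2], [-11, -4, -2, 11]].
Symmetric row and column elimination reduces A to a congruent diagonal form with pivots 11, 28/11, 12/7, 0.
That gives 3 positive, 1 zero pivots.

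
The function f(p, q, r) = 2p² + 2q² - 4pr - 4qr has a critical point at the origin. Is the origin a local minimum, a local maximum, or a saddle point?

saddle point

The Hessian at the origin is H = [[4, 0, -4], [0, 4, -4], [-4, -4, 0]].
Applying the same elementary operations to the rows and columns of H produces a congruent diagonal matrix with entries 4, 4, -8.
That gives 2 positive, 1 negative pivots.
H is indefinite, so the origin is a saddle point.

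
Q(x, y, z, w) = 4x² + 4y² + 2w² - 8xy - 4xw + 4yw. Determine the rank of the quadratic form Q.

Write A = [[4, -4, 0, -2], [-4, 4, 0, 2], [0, 0, 0, 0], [-2, 2, 0, 2]].
Row-reducing A symmetrically gives the diagonal entries 4, 0, 0, 1.
So there are 2 positive, 2 zero pivots.
The rank is the number of nonzero pivots: 2.

2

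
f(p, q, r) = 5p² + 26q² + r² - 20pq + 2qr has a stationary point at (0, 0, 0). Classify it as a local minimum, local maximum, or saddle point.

The Hessian at the origin is H = [[10, -20, 0], [-20, 52, 2], [0, 2, 2]].
Symmetric row and column elimination reduces H to a congruent diagonal form with pivots 10, 12, 5/3.
Counting signs: 3 positive.
H is positive definite, so the origin is a strict local minimum.

local minimum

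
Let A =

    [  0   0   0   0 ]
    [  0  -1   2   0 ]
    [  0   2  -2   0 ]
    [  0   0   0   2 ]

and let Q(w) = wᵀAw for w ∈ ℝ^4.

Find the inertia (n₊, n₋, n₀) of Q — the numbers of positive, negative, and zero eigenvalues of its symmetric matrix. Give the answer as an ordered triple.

Congruent diagonalization of A (simultaneous row and column reduction) yields pivots 0, -1, 2, 2.
That gives 2 positive, 1 negative, 1 zero pivots.

(2, 1, 1)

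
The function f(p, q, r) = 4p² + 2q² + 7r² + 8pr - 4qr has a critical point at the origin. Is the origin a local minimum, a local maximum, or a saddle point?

The Hessian at the origin is H = [[8, 0, 8], [0, 4, -4], [8, -4, 14]].
Congruent diagonalization of H (simultaneous row and column reduction) yields pivots 8, 4, 2.
Counting signs: 3 positive.
H is positive definite, so the origin is a strict local minimum.

local minimum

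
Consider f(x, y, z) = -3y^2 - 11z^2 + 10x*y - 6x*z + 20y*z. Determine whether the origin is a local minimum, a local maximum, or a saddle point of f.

saddle point

The Hessian at the origin is H = [[0, 10, -6], [10, -6, 20], [-6, 20, -22]].
H is indefinite, so the origin is a saddle point.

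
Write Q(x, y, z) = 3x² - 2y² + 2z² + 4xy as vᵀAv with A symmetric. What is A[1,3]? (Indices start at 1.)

0

The coefficient of x·z in Q is 0. For a symmetric A this equals A[1,3] + A[3,1] = 2·A[1,3].
So A[1,3] = 0/2 = 0.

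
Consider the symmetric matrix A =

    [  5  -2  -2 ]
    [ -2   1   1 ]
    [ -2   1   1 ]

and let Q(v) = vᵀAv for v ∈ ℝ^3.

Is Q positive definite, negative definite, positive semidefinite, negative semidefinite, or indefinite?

Symmetric row and column elimination reduces A to a congruent diagonal form with pivots 5, 1/5, 0.
That gives 2 positive, 1 zero pivots.
Hence Q is positive semidefinite.

positive semidefinite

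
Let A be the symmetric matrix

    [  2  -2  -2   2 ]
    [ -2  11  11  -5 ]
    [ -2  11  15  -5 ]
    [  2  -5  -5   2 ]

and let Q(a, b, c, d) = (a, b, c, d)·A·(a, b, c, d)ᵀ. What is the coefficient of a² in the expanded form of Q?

2

The coefficient of a² is the diagonal entry A[1,1] = 2.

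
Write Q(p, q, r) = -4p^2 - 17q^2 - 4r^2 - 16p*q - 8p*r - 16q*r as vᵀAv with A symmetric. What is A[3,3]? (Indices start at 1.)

The coefficient of r^2 in Q is -4, and that is exactly A[3,3].

-4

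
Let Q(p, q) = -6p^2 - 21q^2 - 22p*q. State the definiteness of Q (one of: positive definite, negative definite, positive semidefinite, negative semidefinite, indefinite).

The symmetric matrix of Q is [[-6, -11], [-11, -21]].
For the 2×2 matrix [[-6, -11], [-11, -21]]: det = -6·-21 − (-11)² = 5, trace = -27.
det > 0 so both eigenvalues share the sign of the trace; trace = -27 < 0 ⇒ both negative.

negative definite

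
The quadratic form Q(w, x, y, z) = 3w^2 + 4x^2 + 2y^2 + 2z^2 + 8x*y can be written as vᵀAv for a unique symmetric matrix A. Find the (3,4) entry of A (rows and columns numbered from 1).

The coefficient of y·z in Q is 0. For a symmetric A this equals A[3,4] + A[4,3] = 2·A[3,4].
So A[3,4] = 0/2 = 0.

0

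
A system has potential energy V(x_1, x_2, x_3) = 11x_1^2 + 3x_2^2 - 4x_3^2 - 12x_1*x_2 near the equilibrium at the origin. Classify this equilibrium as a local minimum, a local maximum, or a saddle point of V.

The Hessian at the origin is H = [[22, -12, 0], [-12, 6, 0], [0, 0, -8]].
Symmetric row and column elimination reduces H to a congruent diagonal form with pivots 22, -6/11, -8.
That gives 1 positive, 2 negative pivots.
H is indefinite, so the origin is a saddle point.

saddle point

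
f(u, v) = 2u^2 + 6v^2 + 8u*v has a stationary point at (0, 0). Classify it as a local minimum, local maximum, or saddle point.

saddle point

The Hessian at the origin is H = [[4, 8], [8, 12]].
det H = 4·12 − (8)² = -16 < 0, so H is indefinite.
Therefore the origin is a saddle point.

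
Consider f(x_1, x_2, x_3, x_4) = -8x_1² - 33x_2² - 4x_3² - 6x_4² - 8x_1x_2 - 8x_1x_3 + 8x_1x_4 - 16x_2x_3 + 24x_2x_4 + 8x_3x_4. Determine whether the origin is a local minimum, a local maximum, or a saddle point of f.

local maximum

The Hessian at the origin is H = [[-16, -8, -8, 8], [-8, -66, -16, 24], [-8, -16, -8, 8], [8, 24, 8, -12]].
Applying the same elementary operations to the rows and columns of H produces a congruent diagonal matrix with entries -16, -62, -52/31, -20/13.
Counting signs: 4 negative.
H is negative definite, so the origin is a strict local maximum.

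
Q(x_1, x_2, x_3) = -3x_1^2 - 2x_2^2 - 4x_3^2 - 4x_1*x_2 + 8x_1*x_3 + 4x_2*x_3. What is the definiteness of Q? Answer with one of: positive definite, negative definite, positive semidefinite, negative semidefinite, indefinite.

The symmetric matrix is A = [[-3, -2, 4], [-2, -2, 2], [4, 2, -4]].
Row-reducing A symmetrically gives the diagonal entries -3, -2/3, 2.
So there are 1 positive, 2 negative pivots.
Hence Q is indefinite.

indefinite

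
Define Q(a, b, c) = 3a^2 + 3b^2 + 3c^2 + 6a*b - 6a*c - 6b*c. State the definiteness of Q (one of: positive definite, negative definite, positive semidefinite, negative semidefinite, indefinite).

positive semidefinite

Write A = [[3, 3, -3], [3, 3, -3], [-3, -3, 3]].
Congruent diagonalization of A (simultaneous row and column reduction) yields pivots 3, 0, 0.
Counting signs: 1 positive, 2 zero.
Hence Q is positive semidefinite.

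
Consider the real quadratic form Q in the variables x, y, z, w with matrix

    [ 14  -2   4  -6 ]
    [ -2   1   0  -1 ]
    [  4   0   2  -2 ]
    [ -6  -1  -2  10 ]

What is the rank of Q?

Row-reducing A symmetrically gives the diagonal entries 14, 5/7, 2/5, -1.
Counting signs: 3 positive, 1 negative.
The rank is the number of nonzero pivots: 4.

4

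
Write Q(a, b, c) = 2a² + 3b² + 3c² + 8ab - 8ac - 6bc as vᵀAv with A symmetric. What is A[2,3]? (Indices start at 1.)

The coefficient of b·c in Q is -6. For a symmetric A this equals A[2,3] + A[3,2] = 2·A[2,3].
So A[2,3] = -6/2 = -3.

-3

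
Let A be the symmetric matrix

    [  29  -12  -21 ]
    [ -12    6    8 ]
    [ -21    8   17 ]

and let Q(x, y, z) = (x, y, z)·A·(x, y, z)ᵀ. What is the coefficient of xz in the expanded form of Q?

-42

The coefficient of xz is A[1,3] + A[3,1] = 2·(-21) = -42.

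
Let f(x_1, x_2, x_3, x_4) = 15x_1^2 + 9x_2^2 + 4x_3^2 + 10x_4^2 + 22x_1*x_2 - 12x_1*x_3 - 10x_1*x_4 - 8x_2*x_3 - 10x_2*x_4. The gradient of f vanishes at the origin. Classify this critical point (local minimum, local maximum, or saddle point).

local minimum

The Hessian at the origin is H = [[30, 22, -12, -10], [22, 18, -8, -10], [-12, -8, 8, 0], [-10, -10, 0, 20]].
Row-reducing H symmetrically gives the diagonal entries 30, 28/15, 20/7, 10.
So there are 4 positive pivots.
H is positive definite, so the origin is a strict local minimum.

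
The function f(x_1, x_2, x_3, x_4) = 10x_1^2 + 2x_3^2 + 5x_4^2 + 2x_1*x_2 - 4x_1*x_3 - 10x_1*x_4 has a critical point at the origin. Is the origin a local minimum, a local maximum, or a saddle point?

saddle point

The Hessian at the origin is H = [[20, 2, -4, -10], [2, 0, 0, 0], [-4, 0, 4, 0], [-10, 0, 0, 10]].
Symmetric row and column elimination reduces H to a congruent diagonal form with pivots 20, -1/5, 4, 10.
That gives 3 positive, 1 negative pivots.
H is indefinite, so the origin is a saddle point.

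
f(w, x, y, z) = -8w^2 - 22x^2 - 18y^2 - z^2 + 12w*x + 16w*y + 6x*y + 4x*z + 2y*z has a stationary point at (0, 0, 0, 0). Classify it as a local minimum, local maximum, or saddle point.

local maximum

The Hessian at the origin is H = [[-16, 12, 16, 0], [12, -44, 6, 4], [16, 6, -36, 2], [0, 4, 2, -2]].
An LDLᵀ factorisation of H has diagonal entries -16, -35, -376/35, -1/94.
Counting signs: 4 negative.
H is negative definite, so the origin is a strict local maximum.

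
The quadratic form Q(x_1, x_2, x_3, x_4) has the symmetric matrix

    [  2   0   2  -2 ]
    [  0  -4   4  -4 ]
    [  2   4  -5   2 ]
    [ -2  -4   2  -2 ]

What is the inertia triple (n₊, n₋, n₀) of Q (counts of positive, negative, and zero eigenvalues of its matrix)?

Applying the same elementary operations to the rows and columns of A produces a congruent diagonal matrix with entries 2, -4, -3, 0.
That gives 1 positive, 2 negative, 1 zero pivots.

(1, 2, 1)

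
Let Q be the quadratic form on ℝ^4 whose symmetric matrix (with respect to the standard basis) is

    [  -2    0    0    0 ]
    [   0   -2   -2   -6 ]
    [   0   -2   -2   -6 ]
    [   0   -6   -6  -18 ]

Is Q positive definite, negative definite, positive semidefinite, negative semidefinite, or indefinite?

Row-reducing A symmetrically gives the diagonal entries -2, -2, 0, 0.
Counting signs: 2 negative, 2 zero.
Hence Q is negative semidefinite.

negative semidefinite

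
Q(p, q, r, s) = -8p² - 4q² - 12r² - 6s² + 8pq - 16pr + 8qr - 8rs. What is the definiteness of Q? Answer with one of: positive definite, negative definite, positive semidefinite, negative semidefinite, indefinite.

Write A = [[-8, 4, -8, 0], [4, -4, 4, 0], [-8, 4, -12, -4], [0, 0, -4, -6]].
Row-reducing A symmetrically gives the diagonal entries -8, -2, -4, -2.
That gives 4 negative pivots.
Hence Q is negative definite.

negative definite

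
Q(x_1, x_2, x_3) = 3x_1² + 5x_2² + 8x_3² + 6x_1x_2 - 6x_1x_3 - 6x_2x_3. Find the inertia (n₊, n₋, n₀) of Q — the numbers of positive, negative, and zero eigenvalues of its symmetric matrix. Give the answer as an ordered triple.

The associated matrix is A = [[3, 3, -3], [3, 5, -3], [-3, -3, 8]].
Symmetric row and column elimination reduces A to a congruent diagonal form with pivots 3, 2, 5.
Counting signs: 3 positive.

(3, 0, 0)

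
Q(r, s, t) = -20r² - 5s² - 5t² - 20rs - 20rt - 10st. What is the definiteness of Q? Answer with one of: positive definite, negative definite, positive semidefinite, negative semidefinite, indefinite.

negative semidefinite

Write A = [[-20, -10, -10], [-10, -5, -5], [-10, -5, -5]].
Row-reducing A symmetrically gives the diagonal entries -20, 0, 0.
That gives 1 negative, 2 zero pivots.
Hence Q is negative semidefinite.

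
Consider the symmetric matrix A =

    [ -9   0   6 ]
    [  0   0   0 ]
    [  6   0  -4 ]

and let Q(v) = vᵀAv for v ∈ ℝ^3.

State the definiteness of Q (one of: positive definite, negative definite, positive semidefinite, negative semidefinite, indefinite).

Symmetric row and column elimination reduces A to a congruent diagonal form with pivots -9, 0, 0.
Counting signs: 1 negative, 2 zero.
Hence Q is negative semidefinite.

negative semidefinite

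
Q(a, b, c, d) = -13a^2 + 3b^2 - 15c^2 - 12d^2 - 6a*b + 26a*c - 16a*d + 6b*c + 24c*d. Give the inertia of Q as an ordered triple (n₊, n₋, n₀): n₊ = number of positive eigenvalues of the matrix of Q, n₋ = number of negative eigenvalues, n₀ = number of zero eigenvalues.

The symmetric matrix is A = [[-13, -3, 13, -8], [-3, 3, 3, 0], [13, 3, -15, 12], [-8, 0, 12, -12]].
Applying the same elementary operations to the rows and columns of A produces a congruent diagonal matrix with entries -13, 48/13, -2, 0.
Counting signs: 1 positive, 2 negative, 1 zero.

(1, 2, 1)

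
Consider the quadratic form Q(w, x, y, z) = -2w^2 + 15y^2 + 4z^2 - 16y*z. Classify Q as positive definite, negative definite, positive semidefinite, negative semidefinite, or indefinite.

The associated matrix is A = [[-2, 0, 0, 0], [0, 0, 0, 0], [0, 0, 15, -8], [0, 0, -8, 4]].
Row-reducing A symmetrically gives the diagonal entries -2, 0, 15, -4/15.
That gives 1 positive, 2 negative, 1 zero pivots.
Hence Q is indefinite.

indefinite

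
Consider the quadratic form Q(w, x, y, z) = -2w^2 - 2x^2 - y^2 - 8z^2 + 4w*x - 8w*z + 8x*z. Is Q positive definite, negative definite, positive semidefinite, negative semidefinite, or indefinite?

Write A = [[-2, 2, 0, -4], [2, -2, 0, 4], [0, 0, -1, 0], [-4, 4, 0, -8]].
Congruent diagonalization of A (simultaneous row and column reduction) yields pivots -2, 0, -1, 0.
That gives 2 negative, 2 zero pivots.
Hence Q is negative semidefinite.

negative semidefinite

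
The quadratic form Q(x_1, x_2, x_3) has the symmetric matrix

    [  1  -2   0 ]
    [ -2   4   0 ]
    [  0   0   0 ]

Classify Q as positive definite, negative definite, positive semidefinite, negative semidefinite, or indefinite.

Applying the same elementary operations to the rows and columns of A produces a congruent diagonal matrix with entries 1, 0, 0.
Counting signs: 1 positive, 2 zero.
Hence Q is positive semidefinite.

positive semidefinite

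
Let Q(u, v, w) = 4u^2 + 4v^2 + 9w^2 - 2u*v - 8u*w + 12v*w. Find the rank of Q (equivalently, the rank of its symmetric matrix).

The symmetric matrix is A = [[4, -1, -4], [-1, 4, 6], [-4, 6, 9]].
Congruent diagonalization of A (simultaneous row and column reduction) yields pivots 4, 15/4, -5/3.
Counting signs: 2 positive, 1 negative.
The rank is the number of nonzero pivots: 3.

3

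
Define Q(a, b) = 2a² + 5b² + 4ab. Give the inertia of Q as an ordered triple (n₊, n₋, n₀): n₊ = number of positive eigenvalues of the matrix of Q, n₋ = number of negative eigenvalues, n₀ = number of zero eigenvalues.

Write A = [[2, 2], [2, 5]].
Congruent diagonalization of A (simultaneous row and column reduction) yields pivots 2, 3.
Counting signs: 2 positive.

(2, 0, 0)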